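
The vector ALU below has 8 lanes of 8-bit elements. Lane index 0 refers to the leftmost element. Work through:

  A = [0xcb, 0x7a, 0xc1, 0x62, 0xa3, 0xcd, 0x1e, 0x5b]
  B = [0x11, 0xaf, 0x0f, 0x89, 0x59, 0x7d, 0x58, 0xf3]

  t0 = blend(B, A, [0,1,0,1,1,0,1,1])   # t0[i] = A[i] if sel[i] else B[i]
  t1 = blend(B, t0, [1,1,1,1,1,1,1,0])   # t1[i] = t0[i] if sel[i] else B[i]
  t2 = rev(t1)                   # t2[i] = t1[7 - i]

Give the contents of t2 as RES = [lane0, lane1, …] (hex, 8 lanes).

→ t0 |11|7a|0f|62|a3|7d|1e|5b|
→ t1 |11|7a|0f|62|a3|7d|1e|f3|
→ t2 |f3|1e|7d|a3|62|0f|7a|11|

RES = [0xf3, 0x1e, 0x7d, 0xa3, 0x62, 0x0f, 0x7a, 0x11]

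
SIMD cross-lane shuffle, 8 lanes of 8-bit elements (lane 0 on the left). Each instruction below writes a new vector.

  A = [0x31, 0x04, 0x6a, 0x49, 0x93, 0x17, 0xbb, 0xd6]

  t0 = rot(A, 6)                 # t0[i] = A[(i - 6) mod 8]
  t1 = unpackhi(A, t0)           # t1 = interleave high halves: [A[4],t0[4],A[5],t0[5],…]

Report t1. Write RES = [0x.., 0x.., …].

RES = [0x93, 0xbb, 0x17, 0xd6, 0xbb, 0x31, 0xd6, 0x04]

t0 = [0x6a, 0x49, 0x93, 0x17, 0xbb, 0xd6, 0x31, 0x04]
t1 = [0x93, 0xbb, 0x17, 0xd6, 0xbb, 0x31, 0xd6, 0x04]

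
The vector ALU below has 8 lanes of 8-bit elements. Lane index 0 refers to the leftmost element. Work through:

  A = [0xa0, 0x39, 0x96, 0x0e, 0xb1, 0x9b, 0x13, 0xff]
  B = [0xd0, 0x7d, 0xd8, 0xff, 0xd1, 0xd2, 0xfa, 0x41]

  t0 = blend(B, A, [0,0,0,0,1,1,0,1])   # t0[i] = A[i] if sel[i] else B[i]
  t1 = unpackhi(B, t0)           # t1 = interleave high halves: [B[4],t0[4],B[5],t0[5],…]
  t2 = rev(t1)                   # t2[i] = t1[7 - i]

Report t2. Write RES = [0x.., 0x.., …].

RES = [0xff, 0x41, 0xfa, 0xfa, 0x9b, 0xd2, 0xb1, 0xd1]

  t0: d0 7d d8 ff b1 9b fa ff
  t1: d1 b1 d2 9b fa fa 41 ff
  t2: ff 41 fa fa 9b d2 b1 d1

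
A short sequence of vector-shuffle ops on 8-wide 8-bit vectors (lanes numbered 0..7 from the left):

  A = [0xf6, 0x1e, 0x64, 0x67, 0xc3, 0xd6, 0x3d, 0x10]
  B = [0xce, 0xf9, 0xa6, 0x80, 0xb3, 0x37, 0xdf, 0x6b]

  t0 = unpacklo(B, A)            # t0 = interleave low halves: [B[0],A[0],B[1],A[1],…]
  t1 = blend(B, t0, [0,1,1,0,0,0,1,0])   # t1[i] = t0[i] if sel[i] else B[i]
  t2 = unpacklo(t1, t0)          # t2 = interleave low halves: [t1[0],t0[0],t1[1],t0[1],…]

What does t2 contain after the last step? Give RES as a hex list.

  t0: ce f6 f9 1e a6 64 80 67
  t1: ce f6 f9 80 b3 37 80 6b
  t2: ce ce f6 f6 f9 f9 80 1e

RES = [0xce, 0xce, 0xf6, 0xf6, 0xf9, 0xf9, 0x80, 0x1e]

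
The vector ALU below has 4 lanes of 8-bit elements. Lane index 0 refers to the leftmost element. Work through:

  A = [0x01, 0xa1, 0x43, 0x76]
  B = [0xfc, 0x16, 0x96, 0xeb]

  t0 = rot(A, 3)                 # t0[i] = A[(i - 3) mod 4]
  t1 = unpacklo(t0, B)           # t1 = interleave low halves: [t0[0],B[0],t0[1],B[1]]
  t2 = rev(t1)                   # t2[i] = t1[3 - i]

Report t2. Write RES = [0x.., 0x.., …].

RES = [ 0x16  0x43  0xfc  0xa1 ]

→ t0 |a1|43|76|01|
→ t1 |a1|fc|43|16|
→ t2 |16|43|fc|a1|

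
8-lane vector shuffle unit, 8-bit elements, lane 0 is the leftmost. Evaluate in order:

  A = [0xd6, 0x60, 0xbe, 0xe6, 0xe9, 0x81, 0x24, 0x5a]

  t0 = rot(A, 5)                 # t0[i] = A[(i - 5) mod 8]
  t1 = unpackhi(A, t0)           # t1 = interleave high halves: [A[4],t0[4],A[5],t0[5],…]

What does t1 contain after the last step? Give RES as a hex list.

RES = [0xe9, 0x5a, 0x81, 0xd6, 0x24, 0x60, 0x5a, 0xbe]

→ t0 |e6|e9|81|24|5a|d6|60|be|
→ t1 |e9|5a|81|d6|24|60|5a|be|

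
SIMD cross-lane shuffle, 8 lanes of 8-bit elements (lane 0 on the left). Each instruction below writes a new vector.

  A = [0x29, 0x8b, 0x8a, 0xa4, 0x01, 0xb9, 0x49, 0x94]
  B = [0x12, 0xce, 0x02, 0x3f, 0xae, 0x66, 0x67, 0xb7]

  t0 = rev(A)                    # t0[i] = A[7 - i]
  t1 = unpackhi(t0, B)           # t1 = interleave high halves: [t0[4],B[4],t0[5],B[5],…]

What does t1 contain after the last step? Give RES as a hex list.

RES = [ 0xa4  0xae  0x8a  0x66  0x8b  0x67  0x29  0xb7 ]

  t0: 94 49 b9 01 a4 8a 8b 29
  t1: a4 ae 8a 66 8b 67 29 b7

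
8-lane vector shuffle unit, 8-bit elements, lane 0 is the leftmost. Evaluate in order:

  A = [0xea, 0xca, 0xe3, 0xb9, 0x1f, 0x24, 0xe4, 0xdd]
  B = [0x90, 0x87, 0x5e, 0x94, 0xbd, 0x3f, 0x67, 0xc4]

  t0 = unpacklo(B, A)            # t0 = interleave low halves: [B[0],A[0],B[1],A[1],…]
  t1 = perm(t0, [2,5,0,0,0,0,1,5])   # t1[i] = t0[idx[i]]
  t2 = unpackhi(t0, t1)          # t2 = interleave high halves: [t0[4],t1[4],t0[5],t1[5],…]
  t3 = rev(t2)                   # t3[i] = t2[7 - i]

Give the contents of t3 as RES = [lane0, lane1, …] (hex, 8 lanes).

RES = [0xe3, 0xb9, 0xea, 0x94, 0x90, 0xe3, 0x90, 0x5e]

→ t0 |90|ea|87|ca|5e|e3|94|b9|
→ t1 |87|e3|90|90|90|90|ea|e3|
→ t2 |5e|90|e3|90|94|ea|b9|e3|
→ t3 |e3|b9|ea|94|90|e3|90|5e|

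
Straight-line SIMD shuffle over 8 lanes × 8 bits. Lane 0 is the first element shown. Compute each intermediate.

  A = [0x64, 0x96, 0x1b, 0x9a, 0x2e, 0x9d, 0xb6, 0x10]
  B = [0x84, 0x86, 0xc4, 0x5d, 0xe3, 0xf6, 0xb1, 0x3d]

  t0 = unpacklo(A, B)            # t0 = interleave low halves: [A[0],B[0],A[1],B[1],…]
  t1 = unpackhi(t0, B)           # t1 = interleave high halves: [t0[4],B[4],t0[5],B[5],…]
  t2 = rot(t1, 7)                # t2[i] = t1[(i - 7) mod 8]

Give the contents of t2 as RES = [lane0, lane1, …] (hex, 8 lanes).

t0 = [0x64, 0x84, 0x96, 0x86, 0x1b, 0xc4, 0x9a, 0x5d]
t1 = [0x1b, 0xe3, 0xc4, 0xf6, 0x9a, 0xb1, 0x5d, 0x3d]
t2 = [0xe3, 0xc4, 0xf6, 0x9a, 0xb1, 0x5d, 0x3d, 0x1b]

RES = [ 0xe3  0xc4  0xf6  0x9a  0xb1  0x5d  0x3d  0x1b ]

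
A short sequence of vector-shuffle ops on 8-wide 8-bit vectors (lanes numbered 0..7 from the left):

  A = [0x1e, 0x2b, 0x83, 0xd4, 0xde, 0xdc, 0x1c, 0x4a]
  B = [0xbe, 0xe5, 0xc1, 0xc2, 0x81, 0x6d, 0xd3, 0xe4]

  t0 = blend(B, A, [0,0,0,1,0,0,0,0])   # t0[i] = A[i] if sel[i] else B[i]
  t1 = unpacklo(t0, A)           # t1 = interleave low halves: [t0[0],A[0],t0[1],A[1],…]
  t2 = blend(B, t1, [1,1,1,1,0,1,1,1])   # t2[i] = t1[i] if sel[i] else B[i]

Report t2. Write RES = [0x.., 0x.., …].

RES = [0xbe, 0x1e, 0xe5, 0x2b, 0x81, 0x83, 0xd4, 0xd4]

t0 = [0xbe, 0xe5, 0xc1, 0xd4, 0x81, 0x6d, 0xd3, 0xe4]
t1 = [0xbe, 0x1e, 0xe5, 0x2b, 0xc1, 0x83, 0xd4, 0xd4]
t2 = [0xbe, 0x1e, 0xe5, 0x2b, 0x81, 0x83, 0xd4, 0xd4]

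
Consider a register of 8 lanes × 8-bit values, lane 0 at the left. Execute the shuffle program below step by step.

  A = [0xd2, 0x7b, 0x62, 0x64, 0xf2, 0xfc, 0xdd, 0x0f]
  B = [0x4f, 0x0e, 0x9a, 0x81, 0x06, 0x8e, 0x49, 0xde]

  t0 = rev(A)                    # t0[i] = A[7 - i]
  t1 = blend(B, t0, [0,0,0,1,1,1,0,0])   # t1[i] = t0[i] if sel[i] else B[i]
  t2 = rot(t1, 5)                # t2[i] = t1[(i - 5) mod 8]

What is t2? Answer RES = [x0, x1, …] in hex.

RES = [ 0xf2  0x64  0x62  0x49  0xde  0x4f  0x0e  0x9a ]

t0 = [0x0f, 0xdd, 0xfc, 0xf2, 0x64, 0x62, 0x7b, 0xd2]
t1 = [0x4f, 0x0e, 0x9a, 0xf2, 0x64, 0x62, 0x49, 0xde]
t2 = [0xf2, 0x64, 0x62, 0x49, 0xde, 0x4f, 0x0e, 0x9a]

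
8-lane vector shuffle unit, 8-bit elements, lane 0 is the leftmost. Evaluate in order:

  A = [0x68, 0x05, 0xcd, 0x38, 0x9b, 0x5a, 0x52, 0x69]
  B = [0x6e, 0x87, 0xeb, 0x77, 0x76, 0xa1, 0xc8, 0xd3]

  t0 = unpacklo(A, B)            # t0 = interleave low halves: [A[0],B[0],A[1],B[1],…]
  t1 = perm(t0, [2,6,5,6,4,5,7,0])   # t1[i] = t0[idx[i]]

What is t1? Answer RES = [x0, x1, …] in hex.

  t0: 68 6e 05 87 cd eb 38 77
  t1: 05 38 eb 38 cd eb 77 68

RES = [0x05, 0x38, 0xeb, 0x38, 0xcd, 0xeb, 0x77, 0x68]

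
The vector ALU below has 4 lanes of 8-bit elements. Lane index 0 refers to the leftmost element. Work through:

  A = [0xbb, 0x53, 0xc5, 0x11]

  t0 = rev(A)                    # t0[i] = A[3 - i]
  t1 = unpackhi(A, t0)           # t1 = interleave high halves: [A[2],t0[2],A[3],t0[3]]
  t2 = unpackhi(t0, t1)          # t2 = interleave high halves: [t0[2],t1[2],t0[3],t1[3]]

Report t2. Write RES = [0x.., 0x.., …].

RES = [0x53, 0x11, 0xbb, 0xbb]

t0 = [0x11, 0xc5, 0x53, 0xbb]
t1 = [0xc5, 0x53, 0x11, 0xbb]
t2 = [0x53, 0x11, 0xbb, 0xbb]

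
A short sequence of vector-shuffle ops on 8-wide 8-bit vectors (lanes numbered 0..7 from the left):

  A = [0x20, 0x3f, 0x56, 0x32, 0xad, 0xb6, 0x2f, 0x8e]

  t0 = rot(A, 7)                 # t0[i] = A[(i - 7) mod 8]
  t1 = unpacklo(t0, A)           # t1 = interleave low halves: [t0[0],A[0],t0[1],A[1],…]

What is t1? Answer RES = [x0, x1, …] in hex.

RES = [ 0x3f  0x20  0x56  0x3f  0x32  0x56  0xad  0x32 ]

→ t0 |3f|56|32|ad|b6|2f|8e|20|
→ t1 |3f|20|56|3f|32|56|ad|32|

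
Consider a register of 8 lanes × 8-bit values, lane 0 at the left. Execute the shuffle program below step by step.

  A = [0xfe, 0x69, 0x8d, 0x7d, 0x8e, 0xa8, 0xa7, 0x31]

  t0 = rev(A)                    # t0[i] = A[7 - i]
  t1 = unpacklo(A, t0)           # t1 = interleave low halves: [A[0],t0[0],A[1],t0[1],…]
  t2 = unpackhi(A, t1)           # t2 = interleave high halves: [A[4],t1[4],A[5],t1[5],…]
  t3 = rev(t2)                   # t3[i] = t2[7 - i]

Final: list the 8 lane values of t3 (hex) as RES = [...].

t0 = [0x31, 0xa7, 0xa8, 0x8e, 0x7d, 0x8d, 0x69, 0xfe]
t1 = [0xfe, 0x31, 0x69, 0xa7, 0x8d, 0xa8, 0x7d, 0x8e]
t2 = [0x8e, 0x8d, 0xa8, 0xa8, 0xa7, 0x7d, 0x31, 0x8e]
t3 = [0x8e, 0x31, 0x7d, 0xa7, 0xa8, 0xa8, 0x8d, 0x8e]

RES = [0x8e, 0x31, 0x7d, 0xa7, 0xa8, 0xa8, 0x8d, 0x8e]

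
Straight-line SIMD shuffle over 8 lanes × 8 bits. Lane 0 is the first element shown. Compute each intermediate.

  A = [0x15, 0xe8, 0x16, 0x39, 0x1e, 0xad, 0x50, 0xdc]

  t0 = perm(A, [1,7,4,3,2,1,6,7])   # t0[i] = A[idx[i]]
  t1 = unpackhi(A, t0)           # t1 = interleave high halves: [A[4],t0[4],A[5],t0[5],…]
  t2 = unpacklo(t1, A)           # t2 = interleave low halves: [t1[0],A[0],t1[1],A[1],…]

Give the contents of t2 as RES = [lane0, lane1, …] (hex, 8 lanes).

RES = [ 0x1e  0x15  0x16  0xe8  0xad  0x16  0xe8  0x39 ]

t0 = [0xe8, 0xdc, 0x1e, 0x39, 0x16, 0xe8, 0x50, 0xdc]
t1 = [0x1e, 0x16, 0xad, 0xe8, 0x50, 0x50, 0xdc, 0xdc]
t2 = [0x1e, 0x15, 0x16, 0xe8, 0xad, 0x16, 0xe8, 0x39]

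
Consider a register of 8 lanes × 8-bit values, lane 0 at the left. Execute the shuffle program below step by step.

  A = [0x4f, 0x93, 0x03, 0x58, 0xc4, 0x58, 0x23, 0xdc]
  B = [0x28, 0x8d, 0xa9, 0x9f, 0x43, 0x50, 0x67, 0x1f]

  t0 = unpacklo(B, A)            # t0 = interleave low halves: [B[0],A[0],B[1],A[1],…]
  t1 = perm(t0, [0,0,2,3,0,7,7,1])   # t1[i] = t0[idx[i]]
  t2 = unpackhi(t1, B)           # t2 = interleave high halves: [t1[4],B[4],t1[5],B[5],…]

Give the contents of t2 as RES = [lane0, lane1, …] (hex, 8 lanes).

RES = [ 0x28  0x43  0x58  0x50  0x58  0x67  0x4f  0x1f ]

t0 = [0x28, 0x4f, 0x8d, 0x93, 0xa9, 0x03, 0x9f, 0x58]
t1 = [0x28, 0x28, 0x8d, 0x93, 0x28, 0x58, 0x58, 0x4f]
t2 = [0x28, 0x43, 0x58, 0x50, 0x58, 0x67, 0x4f, 0x1f]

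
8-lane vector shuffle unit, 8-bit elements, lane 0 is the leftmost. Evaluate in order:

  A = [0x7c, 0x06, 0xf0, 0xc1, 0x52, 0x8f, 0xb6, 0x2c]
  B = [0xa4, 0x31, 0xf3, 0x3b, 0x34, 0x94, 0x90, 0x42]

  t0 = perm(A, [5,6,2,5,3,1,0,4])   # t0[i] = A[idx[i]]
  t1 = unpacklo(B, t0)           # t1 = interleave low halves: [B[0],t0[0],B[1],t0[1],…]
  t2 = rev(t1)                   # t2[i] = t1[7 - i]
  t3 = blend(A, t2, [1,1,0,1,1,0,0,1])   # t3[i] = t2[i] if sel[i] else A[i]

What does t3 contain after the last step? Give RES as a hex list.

→ t0 |8f|b6|f0|8f|c1|06|7c|52|
→ t1 |a4|8f|31|b6|f3|f0|3b|8f|
→ t2 |8f|3b|f0|f3|b6|31|8f|a4|
→ t3 |8f|3b|f0|f3|b6|8f|b6|a4|

RES = [ 0x8f  0x3b  0xf0  0xf3  0xb6  0x8f  0xb6  0xa4 ]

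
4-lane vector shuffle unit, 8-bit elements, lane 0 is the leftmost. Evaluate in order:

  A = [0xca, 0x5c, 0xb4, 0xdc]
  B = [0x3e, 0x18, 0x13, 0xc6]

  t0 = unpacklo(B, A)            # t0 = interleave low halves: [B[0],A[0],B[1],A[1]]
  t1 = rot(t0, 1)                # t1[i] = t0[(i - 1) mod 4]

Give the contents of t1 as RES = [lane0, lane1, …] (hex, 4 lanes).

RES = [0x5c, 0x3e, 0xca, 0x18]

t0 = [0x3e, 0xca, 0x18, 0x5c]
t1 = [0x5c, 0x3e, 0xca, 0x18]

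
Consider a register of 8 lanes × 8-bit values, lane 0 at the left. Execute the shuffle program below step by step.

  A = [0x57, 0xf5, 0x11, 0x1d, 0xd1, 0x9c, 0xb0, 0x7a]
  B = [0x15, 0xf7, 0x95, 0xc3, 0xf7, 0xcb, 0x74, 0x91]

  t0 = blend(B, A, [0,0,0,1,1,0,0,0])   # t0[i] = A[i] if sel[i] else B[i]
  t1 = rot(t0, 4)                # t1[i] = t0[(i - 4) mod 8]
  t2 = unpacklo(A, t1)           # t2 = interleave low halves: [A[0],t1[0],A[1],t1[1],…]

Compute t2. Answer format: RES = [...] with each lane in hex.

t0 = [0x15, 0xf7, 0x95, 0x1d, 0xd1, 0xcb, 0x74, 0x91]
t1 = [0xd1, 0xcb, 0x74, 0x91, 0x15, 0xf7, 0x95, 0x1d]
t2 = [0x57, 0xd1, 0xf5, 0xcb, 0x11, 0x74, 0x1d, 0x91]

RES = [0x57, 0xd1, 0xf5, 0xcb, 0x11, 0x74, 0x1d, 0x91]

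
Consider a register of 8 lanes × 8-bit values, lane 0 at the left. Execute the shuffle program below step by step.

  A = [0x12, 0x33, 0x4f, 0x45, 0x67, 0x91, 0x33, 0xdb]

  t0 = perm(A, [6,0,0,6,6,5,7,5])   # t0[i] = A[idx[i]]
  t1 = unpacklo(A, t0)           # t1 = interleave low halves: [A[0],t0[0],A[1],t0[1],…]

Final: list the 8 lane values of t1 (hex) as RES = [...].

RES = [ 0x12  0x33  0x33  0x12  0x4f  0x12  0x45  0x33 ]

  t0: 33 12 12 33 33 91 db 91
  t1: 12 33 33 12 4f 12 45 33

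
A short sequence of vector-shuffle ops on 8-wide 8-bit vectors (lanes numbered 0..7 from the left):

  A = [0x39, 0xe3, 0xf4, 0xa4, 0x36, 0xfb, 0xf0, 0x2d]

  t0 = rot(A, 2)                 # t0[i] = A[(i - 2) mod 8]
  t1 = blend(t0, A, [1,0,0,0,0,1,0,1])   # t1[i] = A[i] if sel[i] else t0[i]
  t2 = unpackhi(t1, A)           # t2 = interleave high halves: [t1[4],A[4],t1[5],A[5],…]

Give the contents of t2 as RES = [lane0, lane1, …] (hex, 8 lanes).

  t0: f0 2d 39 e3 f4 a4 36 fb
  t1: 39 2d 39 e3 f4 fb 36 2d
  t2: f4 36 fb fb 36 f0 2d 2d

RES = [0xf4, 0x36, 0xfb, 0xfb, 0x36, 0xf0, 0x2d, 0x2d]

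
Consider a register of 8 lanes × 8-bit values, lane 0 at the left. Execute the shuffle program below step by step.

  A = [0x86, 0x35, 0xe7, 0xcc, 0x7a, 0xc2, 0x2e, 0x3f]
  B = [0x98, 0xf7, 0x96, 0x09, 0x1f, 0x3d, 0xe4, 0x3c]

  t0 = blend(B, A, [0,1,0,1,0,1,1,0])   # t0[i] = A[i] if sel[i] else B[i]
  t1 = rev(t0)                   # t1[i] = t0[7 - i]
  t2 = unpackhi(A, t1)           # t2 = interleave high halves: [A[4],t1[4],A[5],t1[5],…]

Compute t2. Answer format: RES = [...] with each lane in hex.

t0 = [0x98, 0x35, 0x96, 0xcc, 0x1f, 0xc2, 0x2e, 0x3c]
t1 = [0x3c, 0x2e, 0xc2, 0x1f, 0xcc, 0x96, 0x35, 0x98]
t2 = [0x7a, 0xcc, 0xc2, 0x96, 0x2e, 0x35, 0x3f, 0x98]

RES = [0x7a, 0xcc, 0xc2, 0x96, 0x2e, 0x35, 0x3f, 0x98]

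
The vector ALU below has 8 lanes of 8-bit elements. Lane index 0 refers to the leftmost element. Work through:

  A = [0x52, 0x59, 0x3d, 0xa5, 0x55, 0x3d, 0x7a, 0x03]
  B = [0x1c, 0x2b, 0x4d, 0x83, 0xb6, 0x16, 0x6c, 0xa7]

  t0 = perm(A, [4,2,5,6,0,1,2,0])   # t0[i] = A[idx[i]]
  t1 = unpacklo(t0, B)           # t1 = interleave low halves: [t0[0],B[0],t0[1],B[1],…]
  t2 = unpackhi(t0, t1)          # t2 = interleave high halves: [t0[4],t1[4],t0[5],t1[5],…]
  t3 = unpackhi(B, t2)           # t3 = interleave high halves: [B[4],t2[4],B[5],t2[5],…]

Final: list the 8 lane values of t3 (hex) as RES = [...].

RES = [ 0xb6  0x3d  0x16  0x7a  0x6c  0x52  0xa7  0x83 ]

t0 = [0x55, 0x3d, 0x3d, 0x7a, 0x52, 0x59, 0x3d, 0x52]
t1 = [0x55, 0x1c, 0x3d, 0x2b, 0x3d, 0x4d, 0x7a, 0x83]
t2 = [0x52, 0x3d, 0x59, 0x4d, 0x3d, 0x7a, 0x52, 0x83]
t3 = [0xb6, 0x3d, 0x16, 0x7a, 0x6c, 0x52, 0xa7, 0x83]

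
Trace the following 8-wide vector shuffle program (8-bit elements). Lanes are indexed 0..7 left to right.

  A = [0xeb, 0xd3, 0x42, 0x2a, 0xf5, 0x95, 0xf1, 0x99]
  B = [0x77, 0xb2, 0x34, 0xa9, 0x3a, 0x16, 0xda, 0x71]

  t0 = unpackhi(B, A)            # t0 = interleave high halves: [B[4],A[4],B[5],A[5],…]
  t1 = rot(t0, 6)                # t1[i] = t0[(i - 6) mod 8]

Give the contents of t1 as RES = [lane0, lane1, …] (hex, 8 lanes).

  t0: 3a f5 16 95 da f1 71 99
  t1: 16 95 da f1 71 99 3a f5

RES = [ 0x16  0x95  0xda  0xf1  0x71  0x99  0x3a  0xf5 ]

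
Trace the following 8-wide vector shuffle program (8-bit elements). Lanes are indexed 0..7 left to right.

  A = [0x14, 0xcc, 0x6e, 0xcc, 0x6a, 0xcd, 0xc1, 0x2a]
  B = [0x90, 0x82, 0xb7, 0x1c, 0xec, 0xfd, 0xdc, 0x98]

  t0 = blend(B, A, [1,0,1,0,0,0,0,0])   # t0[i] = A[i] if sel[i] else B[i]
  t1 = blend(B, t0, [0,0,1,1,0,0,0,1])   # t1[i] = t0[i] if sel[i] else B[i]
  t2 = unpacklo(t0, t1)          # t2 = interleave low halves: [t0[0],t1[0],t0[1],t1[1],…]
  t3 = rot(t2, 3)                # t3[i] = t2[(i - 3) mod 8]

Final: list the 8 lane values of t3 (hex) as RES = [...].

RES = [ 0x6e  0x1c  0x1c  0x14  0x90  0x82  0x82  0x6e ]

→ t0 |14|82|6e|1c|ec|fd|dc|98|
→ t1 |90|82|6e|1c|ec|fd|dc|98|
→ t2 |14|90|82|82|6e|6e|1c|1c|
→ t3 |6e|1c|1c|14|90|82|82|6e|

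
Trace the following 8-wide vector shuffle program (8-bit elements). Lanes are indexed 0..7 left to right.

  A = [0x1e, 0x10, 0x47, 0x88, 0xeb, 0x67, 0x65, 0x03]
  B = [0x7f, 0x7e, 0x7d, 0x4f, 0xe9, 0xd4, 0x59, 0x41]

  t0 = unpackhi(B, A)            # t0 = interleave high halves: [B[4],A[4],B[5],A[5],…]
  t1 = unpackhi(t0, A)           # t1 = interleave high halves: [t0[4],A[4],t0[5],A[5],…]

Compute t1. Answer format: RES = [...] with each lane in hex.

  t0: e9 eb d4 67 59 65 41 03
  t1: 59 eb 65 67 41 65 03 03

RES = [ 0x59  0xeb  0x65  0x67  0x41  0x65  0x03  0x03 ]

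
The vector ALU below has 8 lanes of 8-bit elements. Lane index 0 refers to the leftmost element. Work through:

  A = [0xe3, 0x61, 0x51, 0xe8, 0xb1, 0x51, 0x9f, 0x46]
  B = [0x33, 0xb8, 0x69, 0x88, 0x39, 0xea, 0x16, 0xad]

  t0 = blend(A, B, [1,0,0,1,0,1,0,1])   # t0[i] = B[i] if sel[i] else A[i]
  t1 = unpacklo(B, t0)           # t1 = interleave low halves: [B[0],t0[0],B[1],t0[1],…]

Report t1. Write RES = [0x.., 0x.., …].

RES = [0x33, 0x33, 0xb8, 0x61, 0x69, 0x51, 0x88, 0x88]

  t0: 33 61 51 88 b1 ea 9f ad
  t1: 33 33 b8 61 69 51 88 88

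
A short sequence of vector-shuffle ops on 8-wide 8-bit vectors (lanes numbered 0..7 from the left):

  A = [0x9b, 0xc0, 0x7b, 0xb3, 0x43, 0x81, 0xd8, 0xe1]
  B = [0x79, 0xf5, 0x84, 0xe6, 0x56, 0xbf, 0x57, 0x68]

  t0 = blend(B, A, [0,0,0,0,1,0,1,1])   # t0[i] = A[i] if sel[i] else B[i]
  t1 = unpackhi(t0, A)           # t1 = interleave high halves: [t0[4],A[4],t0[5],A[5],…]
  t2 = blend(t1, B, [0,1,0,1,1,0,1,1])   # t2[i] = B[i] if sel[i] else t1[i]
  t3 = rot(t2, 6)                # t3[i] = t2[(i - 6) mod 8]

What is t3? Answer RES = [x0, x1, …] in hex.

t0 = [0x79, 0xf5, 0x84, 0xe6, 0x43, 0xbf, 0xd8, 0xe1]
t1 = [0x43, 0x43, 0xbf, 0x81, 0xd8, 0xd8, 0xe1, 0xe1]
t2 = [0x43, 0xf5, 0xbf, 0xe6, 0x56, 0xd8, 0x57, 0x68]
t3 = [0xbf, 0xe6, 0x56, 0xd8, 0x57, 0x68, 0x43, 0xf5]

RES = [ 0xbf  0xe6  0x56  0xd8  0x57  0x68  0x43  0xf5 ]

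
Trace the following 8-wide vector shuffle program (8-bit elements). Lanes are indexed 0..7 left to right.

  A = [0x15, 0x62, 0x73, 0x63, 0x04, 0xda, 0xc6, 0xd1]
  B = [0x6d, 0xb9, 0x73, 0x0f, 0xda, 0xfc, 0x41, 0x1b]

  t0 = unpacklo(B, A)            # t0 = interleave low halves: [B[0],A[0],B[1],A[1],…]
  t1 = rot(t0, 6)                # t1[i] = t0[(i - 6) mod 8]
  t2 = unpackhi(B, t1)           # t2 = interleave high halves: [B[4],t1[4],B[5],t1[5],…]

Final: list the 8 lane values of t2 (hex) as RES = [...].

RES = [ 0xda  0x0f  0xfc  0x63  0x41  0x6d  0x1b  0x15 ]

t0 = [0x6d, 0x15, 0xb9, 0x62, 0x73, 0x73, 0x0f, 0x63]
t1 = [0xb9, 0x62, 0x73, 0x73, 0x0f, 0x63, 0x6d, 0x15]
t2 = [0xda, 0x0f, 0xfc, 0x63, 0x41, 0x6d, 0x1b, 0x15]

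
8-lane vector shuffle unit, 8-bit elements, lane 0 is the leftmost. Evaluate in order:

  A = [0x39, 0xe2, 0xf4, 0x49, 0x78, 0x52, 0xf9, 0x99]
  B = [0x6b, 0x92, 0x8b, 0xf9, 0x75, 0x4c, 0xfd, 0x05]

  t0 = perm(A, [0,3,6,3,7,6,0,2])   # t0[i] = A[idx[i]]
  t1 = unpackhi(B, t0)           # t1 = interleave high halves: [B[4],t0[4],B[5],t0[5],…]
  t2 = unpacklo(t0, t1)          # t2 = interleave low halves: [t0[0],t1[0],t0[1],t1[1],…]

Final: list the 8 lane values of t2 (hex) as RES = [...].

→ t0 |39|49|f9|49|99|f9|39|f4|
→ t1 |75|99|4c|f9|fd|39|05|f4|
→ t2 |39|75|49|99|f9|4c|49|f9|

RES = [0x39, 0x75, 0x49, 0x99, 0xf9, 0x4c, 0x49, 0xf9]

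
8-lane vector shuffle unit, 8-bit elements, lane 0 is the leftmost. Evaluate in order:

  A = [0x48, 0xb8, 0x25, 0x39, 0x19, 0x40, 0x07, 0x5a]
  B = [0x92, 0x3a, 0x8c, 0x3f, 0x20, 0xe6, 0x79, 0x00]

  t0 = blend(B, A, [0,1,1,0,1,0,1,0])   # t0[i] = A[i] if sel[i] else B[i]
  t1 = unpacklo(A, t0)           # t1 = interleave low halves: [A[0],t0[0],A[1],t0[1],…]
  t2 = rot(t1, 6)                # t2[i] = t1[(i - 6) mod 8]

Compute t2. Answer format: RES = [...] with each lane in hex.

RES = [ 0xb8  0xb8  0x25  0x25  0x39  0x3f  0x48  0x92 ]

  t0: 92 b8 25 3f 19 e6 07 00
  t1: 48 92 b8 b8 25 25 39 3f
  t2: b8 b8 25 25 39 3f 48 92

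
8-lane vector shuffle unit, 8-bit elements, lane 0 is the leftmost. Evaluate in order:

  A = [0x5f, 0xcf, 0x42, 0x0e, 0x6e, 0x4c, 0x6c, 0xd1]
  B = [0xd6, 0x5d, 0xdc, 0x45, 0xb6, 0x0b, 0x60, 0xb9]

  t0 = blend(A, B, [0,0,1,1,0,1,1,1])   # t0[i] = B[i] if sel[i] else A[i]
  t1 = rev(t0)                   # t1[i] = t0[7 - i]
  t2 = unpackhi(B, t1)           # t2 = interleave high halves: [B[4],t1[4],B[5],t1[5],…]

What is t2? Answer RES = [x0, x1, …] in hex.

→ t0 |5f|cf|dc|45|6e|0b|60|b9|
→ t1 |b9|60|0b|6e|45|dc|cf|5f|
→ t2 |b6|45|0b|dc|60|cf|b9|5f|

RES = [0xb6, 0x45, 0x0b, 0xdc, 0x60, 0xcf, 0xb9, 0x5f]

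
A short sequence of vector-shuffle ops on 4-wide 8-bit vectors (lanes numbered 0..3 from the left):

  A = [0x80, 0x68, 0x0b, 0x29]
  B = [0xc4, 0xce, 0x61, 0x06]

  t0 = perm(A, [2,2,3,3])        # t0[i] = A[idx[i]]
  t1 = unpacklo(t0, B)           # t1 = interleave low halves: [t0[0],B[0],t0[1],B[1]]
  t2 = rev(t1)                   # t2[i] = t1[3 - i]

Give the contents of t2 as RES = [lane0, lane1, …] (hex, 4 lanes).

  t0: 0b 0b 29 29
  t1: 0b c4 0b ce
  t2: ce 0b c4 0b

RES = [ 0xce  0x0b  0xc4  0x0b ]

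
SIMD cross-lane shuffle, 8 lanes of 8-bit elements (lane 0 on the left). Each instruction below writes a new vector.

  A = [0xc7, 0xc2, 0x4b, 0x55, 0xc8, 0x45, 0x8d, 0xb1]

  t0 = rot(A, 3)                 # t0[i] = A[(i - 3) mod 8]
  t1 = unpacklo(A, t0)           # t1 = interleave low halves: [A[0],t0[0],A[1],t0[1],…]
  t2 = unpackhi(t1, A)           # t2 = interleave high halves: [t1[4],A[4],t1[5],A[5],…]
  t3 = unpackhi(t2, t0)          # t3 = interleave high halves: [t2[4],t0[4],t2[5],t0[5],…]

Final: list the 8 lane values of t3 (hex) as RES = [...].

  t0: 45 8d b1 c7 c2 4b 55 c8
  t1: c7 45 c2 8d 4b b1 55 c7
  t2: 4b c8 b1 45 55 8d c7 b1
  t3: 55 c2 8d 4b c7 55 b1 c8

RES = [0x55, 0xc2, 0x8d, 0x4b, 0xc7, 0x55, 0xb1, 0xc8]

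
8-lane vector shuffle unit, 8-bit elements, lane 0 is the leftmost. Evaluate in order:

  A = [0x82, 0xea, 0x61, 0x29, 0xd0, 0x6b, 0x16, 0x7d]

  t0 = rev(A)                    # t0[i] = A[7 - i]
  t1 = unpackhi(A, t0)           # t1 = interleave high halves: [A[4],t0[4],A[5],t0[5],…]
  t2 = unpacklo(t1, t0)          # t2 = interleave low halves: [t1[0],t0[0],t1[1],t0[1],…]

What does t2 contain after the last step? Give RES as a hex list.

→ t0 |7d|16|6b|d0|29|61|ea|82|
→ t1 |d0|29|6b|61|16|ea|7d|82|
→ t2 |d0|7d|29|16|6b|6b|61|d0|

RES = [0xd0, 0x7d, 0x29, 0x16, 0x6b, 0x6b, 0x61, 0xd0]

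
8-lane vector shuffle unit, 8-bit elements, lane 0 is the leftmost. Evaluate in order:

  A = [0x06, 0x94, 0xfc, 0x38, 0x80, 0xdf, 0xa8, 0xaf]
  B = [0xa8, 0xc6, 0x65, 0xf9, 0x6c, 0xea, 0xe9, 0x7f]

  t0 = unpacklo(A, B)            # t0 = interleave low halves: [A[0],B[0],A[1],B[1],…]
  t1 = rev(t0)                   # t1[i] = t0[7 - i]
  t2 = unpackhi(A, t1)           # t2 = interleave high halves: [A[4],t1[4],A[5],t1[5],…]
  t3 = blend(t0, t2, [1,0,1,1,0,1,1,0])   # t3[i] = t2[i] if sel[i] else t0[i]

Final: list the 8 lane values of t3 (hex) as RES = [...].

  t0: 06 a8 94 c6 fc 65 38 f9
  t1: f9 38 65 fc c6 94 a8 06
  t2: 80 c6 df 94 a8 a8 af 06
  t3: 80 a8 df 94 fc a8 af f9

RES = [0x80, 0xa8, 0xdf, 0x94, 0xfc, 0xa8, 0xaf, 0xf9]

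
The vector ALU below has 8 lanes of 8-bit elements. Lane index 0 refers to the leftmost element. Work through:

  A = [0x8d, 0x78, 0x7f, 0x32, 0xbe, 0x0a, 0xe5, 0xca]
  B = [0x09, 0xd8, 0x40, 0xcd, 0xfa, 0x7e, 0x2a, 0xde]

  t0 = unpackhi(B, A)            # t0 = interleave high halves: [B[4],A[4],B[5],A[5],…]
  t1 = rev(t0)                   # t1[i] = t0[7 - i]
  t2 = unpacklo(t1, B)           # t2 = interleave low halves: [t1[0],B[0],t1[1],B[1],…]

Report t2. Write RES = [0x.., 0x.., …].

RES = [0xca, 0x09, 0xde, 0xd8, 0xe5, 0x40, 0x2a, 0xcd]

  t0: fa be 7e 0a 2a e5 de ca
  t1: ca de e5 2a 0a 7e be fa
  t2: ca 09 de d8 e5 40 2a cd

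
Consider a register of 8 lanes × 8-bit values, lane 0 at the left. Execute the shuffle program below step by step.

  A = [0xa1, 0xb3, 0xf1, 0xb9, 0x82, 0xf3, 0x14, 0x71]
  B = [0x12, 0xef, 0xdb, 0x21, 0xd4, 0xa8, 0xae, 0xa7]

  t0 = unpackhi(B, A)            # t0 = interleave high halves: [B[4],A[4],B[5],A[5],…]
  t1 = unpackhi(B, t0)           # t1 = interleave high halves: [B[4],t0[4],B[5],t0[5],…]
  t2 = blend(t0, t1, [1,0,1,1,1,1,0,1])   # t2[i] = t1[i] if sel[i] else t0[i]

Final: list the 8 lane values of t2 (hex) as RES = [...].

RES = [ 0xd4  0x82  0xa8  0x14  0xae  0xa7  0xa7  0x71 ]

t0 = [0xd4, 0x82, 0xa8, 0xf3, 0xae, 0x14, 0xa7, 0x71]
t1 = [0xd4, 0xae, 0xa8, 0x14, 0xae, 0xa7, 0xa7, 0x71]
t2 = [0xd4, 0x82, 0xa8, 0x14, 0xae, 0xa7, 0xa7, 0x71]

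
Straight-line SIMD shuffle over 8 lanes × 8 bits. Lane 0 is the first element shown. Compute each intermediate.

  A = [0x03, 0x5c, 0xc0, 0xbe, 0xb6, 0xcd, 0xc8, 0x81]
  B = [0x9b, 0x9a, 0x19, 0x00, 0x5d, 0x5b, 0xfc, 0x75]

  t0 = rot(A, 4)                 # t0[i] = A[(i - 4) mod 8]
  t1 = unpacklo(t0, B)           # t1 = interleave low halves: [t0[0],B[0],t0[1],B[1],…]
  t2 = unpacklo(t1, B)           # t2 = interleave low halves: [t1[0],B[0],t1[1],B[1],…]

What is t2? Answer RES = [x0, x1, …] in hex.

t0 = [0xb6, 0xcd, 0xc8, 0x81, 0x03, 0x5c, 0xc0, 0xbe]
t1 = [0xb6, 0x9b, 0xcd, 0x9a, 0xc8, 0x19, 0x81, 0x00]
t2 = [0xb6, 0x9b, 0x9b, 0x9a, 0xcd, 0x19, 0x9a, 0x00]

RES = [0xb6, 0x9b, 0x9b, 0x9a, 0xcd, 0x19, 0x9a, 0x00]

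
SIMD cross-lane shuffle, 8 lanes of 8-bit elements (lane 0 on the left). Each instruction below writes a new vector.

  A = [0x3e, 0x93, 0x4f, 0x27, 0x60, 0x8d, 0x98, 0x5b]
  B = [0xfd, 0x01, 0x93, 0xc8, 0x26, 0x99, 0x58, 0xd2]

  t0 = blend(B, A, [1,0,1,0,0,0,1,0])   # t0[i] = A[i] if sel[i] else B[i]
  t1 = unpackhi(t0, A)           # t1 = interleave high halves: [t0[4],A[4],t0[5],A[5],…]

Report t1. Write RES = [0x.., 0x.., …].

→ t0 |3e|01|4f|c8|26|99|98|d2|
→ t1 |26|60|99|8d|98|98|d2|5b|

RES = [0x26, 0x60, 0x99, 0x8d, 0x98, 0x98, 0xd2, 0x5b]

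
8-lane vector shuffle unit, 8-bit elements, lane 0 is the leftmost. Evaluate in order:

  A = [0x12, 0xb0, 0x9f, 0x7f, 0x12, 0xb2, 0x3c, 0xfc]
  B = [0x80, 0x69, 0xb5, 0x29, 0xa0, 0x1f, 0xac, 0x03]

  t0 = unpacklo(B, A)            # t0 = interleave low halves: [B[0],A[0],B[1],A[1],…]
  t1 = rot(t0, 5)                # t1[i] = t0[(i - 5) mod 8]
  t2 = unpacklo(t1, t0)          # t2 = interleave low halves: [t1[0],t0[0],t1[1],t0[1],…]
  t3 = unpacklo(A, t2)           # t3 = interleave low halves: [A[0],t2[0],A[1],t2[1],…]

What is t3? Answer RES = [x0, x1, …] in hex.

RES = [ 0x12  0xb0  0xb0  0x80  0x9f  0xb5  0x7f  0x12 ]

t0 = [0x80, 0x12, 0x69, 0xb0, 0xb5, 0x9f, 0x29, 0x7f]
t1 = [0xb0, 0xb5, 0x9f, 0x29, 0x7f, 0x80, 0x12, 0x69]
t2 = [0xb0, 0x80, 0xb5, 0x12, 0x9f, 0x69, 0x29, 0xb0]
t3 = [0x12, 0xb0, 0xb0, 0x80, 0x9f, 0xb5, 0x7f, 0x12]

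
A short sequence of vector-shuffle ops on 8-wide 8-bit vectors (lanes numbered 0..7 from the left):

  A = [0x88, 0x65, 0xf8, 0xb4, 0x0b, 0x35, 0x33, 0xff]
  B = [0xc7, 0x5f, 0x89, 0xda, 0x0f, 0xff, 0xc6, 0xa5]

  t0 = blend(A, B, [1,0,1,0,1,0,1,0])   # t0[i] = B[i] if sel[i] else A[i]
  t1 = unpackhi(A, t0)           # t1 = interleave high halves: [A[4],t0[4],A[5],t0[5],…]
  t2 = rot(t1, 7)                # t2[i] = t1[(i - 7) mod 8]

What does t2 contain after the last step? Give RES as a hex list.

RES = [0x0f, 0x35, 0x35, 0x33, 0xc6, 0xff, 0xff, 0x0b]

  t0: c7 65 89 b4 0f 35 c6 ff
  t1: 0b 0f 35 35 33 c6 ff ff
  t2: 0f 35 35 33 c6 ff ff 0b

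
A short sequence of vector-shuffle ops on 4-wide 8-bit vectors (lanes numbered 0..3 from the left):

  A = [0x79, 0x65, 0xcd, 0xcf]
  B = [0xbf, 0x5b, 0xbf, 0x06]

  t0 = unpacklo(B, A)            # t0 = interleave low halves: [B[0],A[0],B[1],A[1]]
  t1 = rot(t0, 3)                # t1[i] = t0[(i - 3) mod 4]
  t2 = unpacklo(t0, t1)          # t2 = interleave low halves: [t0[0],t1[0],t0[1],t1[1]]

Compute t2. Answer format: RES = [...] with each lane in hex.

→ t0 |bf|79|5b|65|
→ t1 |79|5b|65|bf|
→ t2 |bf|79|79|5b|

RES = [0xbf, 0x79, 0x79, 0x5b]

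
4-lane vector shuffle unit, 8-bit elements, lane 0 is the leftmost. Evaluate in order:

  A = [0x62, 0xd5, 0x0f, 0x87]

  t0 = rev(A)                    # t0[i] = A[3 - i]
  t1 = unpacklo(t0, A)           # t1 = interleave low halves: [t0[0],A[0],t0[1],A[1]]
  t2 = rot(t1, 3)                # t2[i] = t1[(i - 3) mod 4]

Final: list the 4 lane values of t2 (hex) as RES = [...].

t0 = [0x87, 0x0f, 0xd5, 0x62]
t1 = [0x87, 0x62, 0x0f, 0xd5]
t2 = [0x62, 0x0f, 0xd5, 0x87]

RES = [ 0x62  0x0f  0xd5  0x87 ]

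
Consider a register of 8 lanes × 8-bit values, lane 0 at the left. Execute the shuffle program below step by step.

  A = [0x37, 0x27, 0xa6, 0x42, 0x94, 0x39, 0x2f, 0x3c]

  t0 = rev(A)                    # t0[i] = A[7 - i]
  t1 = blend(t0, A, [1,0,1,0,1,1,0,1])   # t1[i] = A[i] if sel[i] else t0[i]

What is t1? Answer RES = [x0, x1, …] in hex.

  t0: 3c 2f 39 94 42 a6 27 37
  t1: 37 2f a6 94 94 39 27 3c

RES = [ 0x37  0x2f  0xa6  0x94  0x94  0x39  0x27  0x3c ]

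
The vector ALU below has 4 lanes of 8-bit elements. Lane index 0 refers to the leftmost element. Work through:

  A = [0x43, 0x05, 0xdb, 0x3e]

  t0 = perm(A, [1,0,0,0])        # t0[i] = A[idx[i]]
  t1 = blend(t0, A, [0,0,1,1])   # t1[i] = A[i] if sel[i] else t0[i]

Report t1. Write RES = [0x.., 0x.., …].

RES = [0x05, 0x43, 0xdb, 0x3e]

→ t0 |05|43|43|43|
→ t1 |05|43|db|3e|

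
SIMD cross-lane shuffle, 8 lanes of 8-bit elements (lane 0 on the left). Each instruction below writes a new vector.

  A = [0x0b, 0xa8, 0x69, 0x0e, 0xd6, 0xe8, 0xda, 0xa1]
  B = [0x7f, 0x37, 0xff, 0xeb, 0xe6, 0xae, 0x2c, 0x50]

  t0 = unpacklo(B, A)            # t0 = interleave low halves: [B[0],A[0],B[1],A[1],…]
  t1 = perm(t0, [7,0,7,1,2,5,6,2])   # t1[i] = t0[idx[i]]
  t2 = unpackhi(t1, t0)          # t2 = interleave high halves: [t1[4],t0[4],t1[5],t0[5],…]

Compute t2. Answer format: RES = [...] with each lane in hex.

t0 = [0x7f, 0x0b, 0x37, 0xa8, 0xff, 0x69, 0xeb, 0x0e]
t1 = [0x0e, 0x7f, 0x0e, 0x0b, 0x37, 0x69, 0xeb, 0x37]
t2 = [0x37, 0xff, 0x69, 0x69, 0xeb, 0xeb, 0x37, 0x0e]

RES = [ 0x37  0xff  0x69  0x69  0xeb  0xeb  0x37  0x0e ]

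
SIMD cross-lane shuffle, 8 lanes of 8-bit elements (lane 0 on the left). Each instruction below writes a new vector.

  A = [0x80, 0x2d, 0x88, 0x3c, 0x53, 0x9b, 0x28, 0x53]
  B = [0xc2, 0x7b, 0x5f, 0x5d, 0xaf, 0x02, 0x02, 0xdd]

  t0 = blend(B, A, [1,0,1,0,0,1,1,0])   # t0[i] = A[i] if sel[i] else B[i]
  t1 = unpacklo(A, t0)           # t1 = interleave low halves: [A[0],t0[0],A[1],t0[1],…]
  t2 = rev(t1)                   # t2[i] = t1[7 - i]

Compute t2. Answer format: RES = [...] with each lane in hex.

→ t0 |80|7b|88|5d|af|9b|28|dd|
→ t1 |80|80|2d|7b|88|88|3c|5d|
→ t2 |5d|3c|88|88|7b|2d|80|80|

RES = [ 0x5d  0x3c  0x88  0x88  0x7b  0x2d  0x80  0x80 ]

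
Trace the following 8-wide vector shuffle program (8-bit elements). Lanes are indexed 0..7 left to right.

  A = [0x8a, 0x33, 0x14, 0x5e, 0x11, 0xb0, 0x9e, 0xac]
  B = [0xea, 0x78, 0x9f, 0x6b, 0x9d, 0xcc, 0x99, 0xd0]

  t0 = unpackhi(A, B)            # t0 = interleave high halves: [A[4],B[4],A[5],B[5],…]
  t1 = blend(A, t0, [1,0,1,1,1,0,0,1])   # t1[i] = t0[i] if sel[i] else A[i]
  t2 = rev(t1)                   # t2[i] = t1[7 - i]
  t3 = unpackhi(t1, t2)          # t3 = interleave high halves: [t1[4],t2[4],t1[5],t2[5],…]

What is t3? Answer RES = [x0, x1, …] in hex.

  t0: 11 9d b0 cc 9e 99 ac d0
  t1: 11 33 b0 cc 9e b0 9e d0
  t2: d0 9e b0 9e cc b0 33 11
  t3: 9e cc b0 b0 9e 33 d0 11

RES = [ 0x9e  0xcc  0xb0  0xb0  0x9e  0x33  0xd0  0x11 ]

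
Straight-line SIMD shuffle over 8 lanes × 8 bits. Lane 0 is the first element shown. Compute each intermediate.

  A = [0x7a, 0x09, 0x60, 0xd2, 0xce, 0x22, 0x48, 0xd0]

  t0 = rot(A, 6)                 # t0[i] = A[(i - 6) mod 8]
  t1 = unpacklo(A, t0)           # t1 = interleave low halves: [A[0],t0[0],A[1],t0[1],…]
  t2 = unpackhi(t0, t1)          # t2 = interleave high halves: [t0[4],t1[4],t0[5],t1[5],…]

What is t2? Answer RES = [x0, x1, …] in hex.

  t0: 60 d2 ce 22 48 d0 7a 09
  t1: 7a 60 09 d2 60 ce d2 22
  t2: 48 60 d0 ce 7a d2 09 22

RES = [0x48, 0x60, 0xd0, 0xce, 0x7a, 0xd2, 0x09, 0x22]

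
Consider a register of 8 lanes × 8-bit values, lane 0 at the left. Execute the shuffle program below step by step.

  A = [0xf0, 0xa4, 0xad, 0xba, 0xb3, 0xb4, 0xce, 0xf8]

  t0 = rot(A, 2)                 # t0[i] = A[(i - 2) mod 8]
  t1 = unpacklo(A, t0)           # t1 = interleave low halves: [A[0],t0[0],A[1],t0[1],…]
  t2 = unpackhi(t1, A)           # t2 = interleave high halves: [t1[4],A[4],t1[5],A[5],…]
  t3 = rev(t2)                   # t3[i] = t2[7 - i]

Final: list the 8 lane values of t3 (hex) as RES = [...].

RES = [0xf8, 0xa4, 0xce, 0xba, 0xb4, 0xf0, 0xb3, 0xad]

  t0: ce f8 f0 a4 ad ba b3 b4
  t1: f0 ce a4 f8 ad f0 ba a4
  t2: ad b3 f0 b4 ba ce a4 f8
  t3: f8 a4 ce ba b4 f0 b3 ad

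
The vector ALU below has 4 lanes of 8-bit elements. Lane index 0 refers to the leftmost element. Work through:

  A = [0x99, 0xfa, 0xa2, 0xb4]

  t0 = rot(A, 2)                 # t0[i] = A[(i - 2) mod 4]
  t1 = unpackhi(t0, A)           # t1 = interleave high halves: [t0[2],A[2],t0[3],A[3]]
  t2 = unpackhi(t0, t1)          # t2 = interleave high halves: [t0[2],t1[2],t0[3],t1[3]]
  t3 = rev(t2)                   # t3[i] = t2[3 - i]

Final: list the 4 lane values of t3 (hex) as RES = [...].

  t0: a2 b4 99 fa
  t1: 99 a2 fa b4
  t2: 99 fa fa b4
  t3: b4 fa fa 99

RES = [ 0xb4  0xfa  0xfa  0x99 ]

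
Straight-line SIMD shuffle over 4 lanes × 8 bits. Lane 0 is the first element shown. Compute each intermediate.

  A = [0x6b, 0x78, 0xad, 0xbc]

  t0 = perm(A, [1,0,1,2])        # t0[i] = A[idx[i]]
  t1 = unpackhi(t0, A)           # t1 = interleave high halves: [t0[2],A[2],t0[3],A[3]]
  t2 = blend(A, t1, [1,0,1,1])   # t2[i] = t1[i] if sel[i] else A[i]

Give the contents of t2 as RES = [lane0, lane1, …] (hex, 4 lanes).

→ t0 |78|6b|78|ad|
→ t1 |78|ad|ad|bc|
→ t2 |78|78|ad|bc|

RES = [ 0x78  0x78  0xad  0xbc ]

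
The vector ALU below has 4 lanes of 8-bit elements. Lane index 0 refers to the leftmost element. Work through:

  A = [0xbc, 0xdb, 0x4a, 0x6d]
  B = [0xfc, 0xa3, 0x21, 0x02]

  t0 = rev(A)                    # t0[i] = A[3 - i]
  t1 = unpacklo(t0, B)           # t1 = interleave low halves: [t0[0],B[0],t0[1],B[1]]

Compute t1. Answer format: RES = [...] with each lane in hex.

  t0: 6d 4a db bc
  t1: 6d fc 4a a3

RES = [ 0x6d  0xfc  0x4a  0xa3 ]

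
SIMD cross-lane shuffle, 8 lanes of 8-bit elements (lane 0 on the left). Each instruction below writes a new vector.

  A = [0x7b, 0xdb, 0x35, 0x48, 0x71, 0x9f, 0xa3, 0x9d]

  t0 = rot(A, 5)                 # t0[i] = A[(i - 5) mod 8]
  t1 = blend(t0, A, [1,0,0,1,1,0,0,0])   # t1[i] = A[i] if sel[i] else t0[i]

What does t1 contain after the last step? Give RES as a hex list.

→ t0 |48|71|9f|a3|9d|7b|db|35|
→ t1 |7b|71|9f|48|71|7b|db|35|

RES = [0x7b, 0x71, 0x9f, 0x48, 0x71, 0x7b, 0xdb, 0x35]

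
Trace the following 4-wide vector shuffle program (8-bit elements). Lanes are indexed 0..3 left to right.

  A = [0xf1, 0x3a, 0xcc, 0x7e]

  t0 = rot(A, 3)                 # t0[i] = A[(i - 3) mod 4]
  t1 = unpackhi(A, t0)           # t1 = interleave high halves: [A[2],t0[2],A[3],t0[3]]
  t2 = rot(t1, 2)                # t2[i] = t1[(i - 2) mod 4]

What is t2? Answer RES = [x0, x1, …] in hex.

→ t0 |3a|cc|7e|f1|
→ t1 |cc|7e|7e|f1|
→ t2 |7e|f1|cc|7e|

RES = [0x7e, 0xf1, 0xcc, 0x7e]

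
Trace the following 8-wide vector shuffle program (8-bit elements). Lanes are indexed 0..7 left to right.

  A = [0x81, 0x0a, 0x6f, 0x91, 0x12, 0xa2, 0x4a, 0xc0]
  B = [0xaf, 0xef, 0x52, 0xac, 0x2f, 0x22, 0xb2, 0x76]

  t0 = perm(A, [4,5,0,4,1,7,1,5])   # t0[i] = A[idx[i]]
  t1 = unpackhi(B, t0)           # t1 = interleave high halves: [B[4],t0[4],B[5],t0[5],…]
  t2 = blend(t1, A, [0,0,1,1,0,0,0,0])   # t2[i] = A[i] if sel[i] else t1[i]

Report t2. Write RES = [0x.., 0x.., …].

RES = [0x2f, 0x0a, 0x6f, 0x91, 0xb2, 0x0a, 0x76, 0xa2]

→ t0 |12|a2|81|12|0a|c0|0a|a2|
→ t1 |2f|0a|22|c0|b2|0a|76|a2|
→ t2 |2f|0a|6f|91|b2|0a|76|a2|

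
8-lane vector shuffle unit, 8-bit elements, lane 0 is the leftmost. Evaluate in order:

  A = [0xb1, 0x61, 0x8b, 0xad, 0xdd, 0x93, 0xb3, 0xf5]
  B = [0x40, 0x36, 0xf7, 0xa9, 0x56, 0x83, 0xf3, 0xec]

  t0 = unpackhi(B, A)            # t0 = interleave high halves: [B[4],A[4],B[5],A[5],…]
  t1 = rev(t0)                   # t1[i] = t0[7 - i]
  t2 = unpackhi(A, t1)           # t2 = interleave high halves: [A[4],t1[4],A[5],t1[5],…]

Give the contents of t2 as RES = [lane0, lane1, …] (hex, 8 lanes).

t0 = [0x56, 0xdd, 0x83, 0x93, 0xf3, 0xb3, 0xec, 0xf5]
t1 = [0xf5, 0xec, 0xb3, 0xf3, 0x93, 0x83, 0xdd, 0x56]
t2 = [0xdd, 0x93, 0x93, 0x83, 0xb3, 0xdd, 0xf5, 0x56]

RES = [0xdd, 0x93, 0x93, 0x83, 0xb3, 0xdd, 0xf5, 0x56]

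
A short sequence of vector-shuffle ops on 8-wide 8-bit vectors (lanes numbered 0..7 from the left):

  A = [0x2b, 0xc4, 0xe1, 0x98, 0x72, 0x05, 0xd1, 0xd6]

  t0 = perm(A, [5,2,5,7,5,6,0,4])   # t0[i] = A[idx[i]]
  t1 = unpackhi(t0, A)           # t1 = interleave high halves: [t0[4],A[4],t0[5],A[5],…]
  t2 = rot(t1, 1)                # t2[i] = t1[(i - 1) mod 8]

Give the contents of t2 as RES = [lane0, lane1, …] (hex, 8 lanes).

t0 = [0x05, 0xe1, 0x05, 0xd6, 0x05, 0xd1, 0x2b, 0x72]
t1 = [0x05, 0x72, 0xd1, 0x05, 0x2b, 0xd1, 0x72, 0xd6]
t2 = [0xd6, 0x05, 0x72, 0xd1, 0x05, 0x2b, 0xd1, 0x72]

RES = [0xd6, 0x05, 0x72, 0xd1, 0x05, 0x2b, 0xd1, 0x72]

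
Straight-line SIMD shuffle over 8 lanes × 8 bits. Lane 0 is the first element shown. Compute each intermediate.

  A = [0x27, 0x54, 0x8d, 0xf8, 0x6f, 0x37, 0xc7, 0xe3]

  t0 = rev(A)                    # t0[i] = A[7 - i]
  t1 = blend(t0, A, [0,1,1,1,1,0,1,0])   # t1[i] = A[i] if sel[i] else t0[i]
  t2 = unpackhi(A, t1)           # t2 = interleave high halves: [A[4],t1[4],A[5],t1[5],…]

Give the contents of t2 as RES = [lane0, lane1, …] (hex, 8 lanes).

→ t0 |e3|c7|37|6f|f8|8d|54|27|
→ t1 |e3|54|8d|f8|6f|8d|c7|27|
→ t2 |6f|6f|37|8d|c7|c7|e3|27|

RES = [ 0x6f  0x6f  0x37  0x8d  0xc7  0xc7  0xe3  0x27 ]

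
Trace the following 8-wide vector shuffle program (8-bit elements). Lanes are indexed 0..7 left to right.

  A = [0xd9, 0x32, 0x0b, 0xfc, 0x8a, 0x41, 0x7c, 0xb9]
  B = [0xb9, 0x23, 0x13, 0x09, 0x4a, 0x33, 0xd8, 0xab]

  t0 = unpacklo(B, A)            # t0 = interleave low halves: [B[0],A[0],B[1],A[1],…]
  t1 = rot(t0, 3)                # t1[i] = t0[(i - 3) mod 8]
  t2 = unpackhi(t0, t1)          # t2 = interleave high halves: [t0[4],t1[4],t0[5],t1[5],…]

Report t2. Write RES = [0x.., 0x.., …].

RES = [0x13, 0xd9, 0x0b, 0x23, 0x09, 0x32, 0xfc, 0x13]

  t0: b9 d9 23 32 13 0b 09 fc
  t1: 0b 09 fc b9 d9 23 32 13
  t2: 13 d9 0b 23 09 32 fc 13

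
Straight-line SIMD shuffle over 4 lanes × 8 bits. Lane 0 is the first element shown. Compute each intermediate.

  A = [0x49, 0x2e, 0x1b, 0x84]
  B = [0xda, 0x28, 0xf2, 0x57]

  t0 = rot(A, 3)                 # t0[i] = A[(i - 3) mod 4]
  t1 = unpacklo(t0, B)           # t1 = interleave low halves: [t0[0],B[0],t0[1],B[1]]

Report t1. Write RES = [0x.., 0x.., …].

RES = [0x2e, 0xda, 0x1b, 0x28]

t0 = [0x2e, 0x1b, 0x84, 0x49]
t1 = [0x2e, 0xda, 0x1b, 0x28]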